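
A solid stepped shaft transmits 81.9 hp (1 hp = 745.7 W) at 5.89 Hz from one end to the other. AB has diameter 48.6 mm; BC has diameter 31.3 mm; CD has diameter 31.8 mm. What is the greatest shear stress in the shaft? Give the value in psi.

39800 psi

ω = 2π·5.89 = 37.01 rad/s, so T = P/ω = 81.9×745.7 / 37.01 = 1650 N·m.
Under the same torque, τ_max = 16T/(πd³) is largest where d is smallest — segment BC (d = 31.3 mm).
τ_max = 16·1650/(π·(0.0313)³) = 2.741×10^8 Pa.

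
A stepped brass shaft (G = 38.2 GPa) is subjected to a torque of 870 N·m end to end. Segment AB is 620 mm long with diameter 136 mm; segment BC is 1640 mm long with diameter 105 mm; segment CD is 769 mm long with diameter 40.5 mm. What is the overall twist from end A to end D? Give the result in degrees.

4.00°

J_AB = π(0.136)⁴/32 = 3.36×10^-5 m⁴; J_BC = π(0.105)⁴/32 = 1.19×10^-5 m⁴; J_CD = π(0.0405)⁴/32 = 2.64×10^-7 m⁴.
θ = (T/G)·Σ L_i/J_i = (870.0/38.2×10⁹)·(0.620/3.36×10^-5 + 1.64/1.19×10^-5 + 0.769/2.64×10^-7) = 0.06986 rad.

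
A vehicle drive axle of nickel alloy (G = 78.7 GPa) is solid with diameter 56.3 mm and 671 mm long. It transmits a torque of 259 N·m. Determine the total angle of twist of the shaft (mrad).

J = πd⁴/32 = π(0.0563)⁴/32 = 9.864×10^-7 m⁴.
θ = T·L/(G·J) = 259.0 × 0.671 / (78.7×10⁹ × 9.864×10^-7) = 2.239×10^-3 rad.

2.24 mrad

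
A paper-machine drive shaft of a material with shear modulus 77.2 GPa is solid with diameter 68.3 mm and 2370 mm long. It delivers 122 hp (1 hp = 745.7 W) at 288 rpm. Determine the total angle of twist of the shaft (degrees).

2.48°

ω = 2π·288/60 = 30.16 rad/s, so T = P/ω = 122×745.7 / 30.16 = 3016 N·m.
J = πd⁴/32 = π(0.0683)⁴/32 = 2.136×10^-6 m⁴.
θ = T·L/(G·J) = 3016 × 2.37 / (77.2×10⁹ × 2.136×10^-6) = 0.04335 rad.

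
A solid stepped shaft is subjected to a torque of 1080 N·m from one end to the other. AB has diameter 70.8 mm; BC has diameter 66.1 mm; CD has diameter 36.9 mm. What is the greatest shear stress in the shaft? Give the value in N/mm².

Under the same torque, τ_max = 16T/(πd³) is largest where d is smallest — segment CD (d = 36.9 mm).
τ_max = 16·1080/(π·(0.0369)³) = 1.095×10^8 Pa.

109 N/mm²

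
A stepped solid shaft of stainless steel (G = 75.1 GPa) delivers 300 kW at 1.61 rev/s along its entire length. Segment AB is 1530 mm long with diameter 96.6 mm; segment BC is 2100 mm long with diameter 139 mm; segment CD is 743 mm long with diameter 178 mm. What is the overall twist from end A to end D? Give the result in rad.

0.0963 rad

ω = 2π·1.61 = 10.12 rad/s, so T = P/ω = 300×10³ / 10.12 = 29660 N·m.
J_AB = π(0.0966)⁴/32 = 8.55×10^-6 m⁴; J_BC = π(0.139)⁴/32 = 3.66×10^-5 m⁴; J_CD = π(0.178)⁴/32 = 9.86×10^-5 m⁴.
θ = (T/G)·Σ L_i/J_i = (29660/75.1×10⁹)·(1.53/8.55×10^-6 + 2.10/3.66×10^-5 + 0.743/9.86×10^-5) = 0.09628 rad.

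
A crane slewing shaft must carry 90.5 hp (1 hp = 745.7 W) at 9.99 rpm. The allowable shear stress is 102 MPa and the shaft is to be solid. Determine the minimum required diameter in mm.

148 mm

ω = 2π·9.99/60 = 1.046 rad/s, so T = P/ω = 90.5×745.7 / 1.046 = 64510 N·m.
For a solid shaft τ_max = 16T/(πd³), so d = (16T/(π τ_allow))^(1/3) = (16·64510/(π·1.02×10^8))^(1/3) = 0.1477 m.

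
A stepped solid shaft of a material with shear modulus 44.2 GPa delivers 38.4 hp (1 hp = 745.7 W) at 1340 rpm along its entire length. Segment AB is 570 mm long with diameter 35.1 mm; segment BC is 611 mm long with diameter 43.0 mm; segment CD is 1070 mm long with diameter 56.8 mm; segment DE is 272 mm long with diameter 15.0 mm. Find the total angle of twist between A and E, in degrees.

ω = 2π·1340/60 = 140.3 rad/s, so T = P/ω = 38.4×745.7 / 140.3 = 204.1 N·m.
J_AB = π(0.0351)⁴/32 = 1.49×10^-7 m⁴; J_BC = π(0.0430)⁴/32 = 3.36×10^-7 m⁴; J_CD = π(0.0568)⁴/32 = 1.02×10^-6 m⁴; J_DE = π(0.0150)⁴/32 = 4.97×10^-9 m⁴.
θ = (T/G)·Σ L_i/J_i = (204.1/44.2×10⁹)·(0.570/1.49×10^-7 + 0.611/3.36×10^-7 + 1.07/1.02×10^-6 + 0.272/4.97×10^-9) = 0.2836 rad.

16.2°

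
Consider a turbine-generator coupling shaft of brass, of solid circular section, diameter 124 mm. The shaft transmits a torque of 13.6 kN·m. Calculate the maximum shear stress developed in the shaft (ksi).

5.27 ksi

J = πd⁴/32 = π(0.124)⁴/32 = 2.321×10^-5 m⁴.
τ_max = T·r/J = 13600 × 0.0620 / 2.321×10^-5 = 3.633×10^7 Pa.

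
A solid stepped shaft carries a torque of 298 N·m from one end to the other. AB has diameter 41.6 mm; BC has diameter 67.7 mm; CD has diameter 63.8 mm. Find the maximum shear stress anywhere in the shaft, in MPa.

21.1 MPa

Under the same torque, τ_max = 16T/(πd³) is largest where d is smallest — segment AB (d = 41.6 mm).
τ_max = 16·298.0/(π·(0.0416)³) = 2.108×10^7 Pa.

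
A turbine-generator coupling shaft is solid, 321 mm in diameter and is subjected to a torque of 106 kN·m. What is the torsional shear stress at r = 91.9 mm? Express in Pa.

9.35e6 Pa

J = πd⁴/32 = π(0.321)⁴/32 = 1.042×10^-3 m⁴.
Shear stress varies linearly with radius: τ = T·r/J = 106000 × 0.0919 / 1.042×10^-3 = 9.345×10^6 Pa.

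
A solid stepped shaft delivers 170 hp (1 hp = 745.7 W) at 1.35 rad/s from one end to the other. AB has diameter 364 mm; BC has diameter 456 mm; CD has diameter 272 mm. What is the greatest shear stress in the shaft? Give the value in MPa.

23.8 MPa

ω = 1.35 rad/s, so T = P/ω = 170×745.7 / 1.350 = 93900 N·m.
Under the same torque, τ_max = 16T/(πd³) is largest where d is smallest — segment CD (d = 272 mm).
τ_max = 16·93900/(π·(0.272)³) = 2.377×10^7 Pa.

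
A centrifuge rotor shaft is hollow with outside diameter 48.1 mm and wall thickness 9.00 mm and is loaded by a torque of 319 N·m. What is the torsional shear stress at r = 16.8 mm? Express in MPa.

J = π(d_o⁴ − d_i⁴)/32 = π(0.0481⁴ − 0.0301⁴)/32 = 4.449×10^-7 m⁴.
Shear stress varies linearly with radius: τ = T·r/J = 319.0 × 0.0168 / 4.449×10^-7 = 1.205×10^7 Pa.

12.0 MPa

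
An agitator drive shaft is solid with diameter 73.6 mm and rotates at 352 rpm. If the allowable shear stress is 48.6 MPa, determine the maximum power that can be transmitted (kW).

140 kW

J = πd⁴/32 = π(0.0736)⁴/32 = 2.881×10^-6 m⁴.
T_max = τ_allow·J/r = 4.86×10^7 × 2.881×10^-6 / 0.0368 = 3805 N·m.
ω = 2π·352/60 = 36.86 rad/s, so P_max = T_max·ω = 1.402×10^5 W.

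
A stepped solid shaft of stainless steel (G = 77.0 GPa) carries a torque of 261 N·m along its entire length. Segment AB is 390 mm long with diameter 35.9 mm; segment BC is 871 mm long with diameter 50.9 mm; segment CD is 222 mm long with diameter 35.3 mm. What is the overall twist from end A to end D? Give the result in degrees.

J_AB = π(0.0359)⁴/32 = 1.63×10^-7 m⁴; J_BC = π(0.0509)⁴/32 = 6.59×10^-7 m⁴; J_CD = π(0.0353)⁴/32 = 1.52×10^-7 m⁴.
θ = (T/G)·Σ L_i/J_i = (261.0/77.0×10⁹)·(0.390/1.63×10^-7 + 0.871/6.59×10^-7 + 0.222/1.52×10^-7) = 0.01752 rad.

1.00°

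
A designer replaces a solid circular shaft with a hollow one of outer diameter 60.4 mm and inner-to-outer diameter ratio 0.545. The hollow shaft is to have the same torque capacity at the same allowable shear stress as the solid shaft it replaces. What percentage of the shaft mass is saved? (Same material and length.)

25.2 %

Equal τ_max and T ⇒ the solid shaft needs d_s³ = d_o³(1−k⁴), so d_s = 60.4·(1−0.545⁴)^(1/3) = 58.57 mm.
Area ratio A_h/A_s = d_o²(1−k²)/d_s² = (1−k²)/(1−k⁴)^(2/3) = 0.7476.
Mass saving = 1 − 0.7476 = 25.2 %.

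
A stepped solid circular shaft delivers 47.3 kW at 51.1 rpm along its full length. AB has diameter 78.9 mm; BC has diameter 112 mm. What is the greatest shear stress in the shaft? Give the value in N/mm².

ω = 2π·51.1/60 = 5.351 rad/s, so T = P/ω = 47.3×10³ / 5.351 = 8839 N·m.
Under the same torque, τ_max = 16T/(πd³) is largest where d is smallest — segment AB (d = 78.9 mm).
τ_max = 16·8839/(π·(0.0789)³) = 9.165×10^7 Pa.

91.7 N/mm²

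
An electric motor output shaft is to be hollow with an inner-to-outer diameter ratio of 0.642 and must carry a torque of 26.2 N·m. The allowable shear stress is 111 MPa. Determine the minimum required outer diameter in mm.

For a hollow shaft with d_i/d_o = 0.642: τ_max = 16T/(π d_o³ (1−k⁴)), so d_o = [16T/(π τ_allow (1−k⁴))]^(1/3) = [16·26.20/(π·1.11×10^8·0.8301)]^(1/3) = 0.01131 m.

11.3 mm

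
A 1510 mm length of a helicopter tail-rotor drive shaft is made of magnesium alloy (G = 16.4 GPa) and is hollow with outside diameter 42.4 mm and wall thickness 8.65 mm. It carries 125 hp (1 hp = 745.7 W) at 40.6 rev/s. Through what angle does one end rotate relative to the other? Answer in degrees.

6.93°

ω = 2π·40.6 = 255.1 rad/s, so T = P/ω = 125×745.7 / 255.1 = 365.4 N·m.
J = π(d_o⁴ − d_i⁴)/32 = π(0.0424⁴ − 0.0251⁴)/32 = 2.783×10^-7 m⁴.
θ = T·L/(G·J) = 365.4 × 1.51 / (16.4×10⁹ × 2.783×10^-7) = 0.1209 rad.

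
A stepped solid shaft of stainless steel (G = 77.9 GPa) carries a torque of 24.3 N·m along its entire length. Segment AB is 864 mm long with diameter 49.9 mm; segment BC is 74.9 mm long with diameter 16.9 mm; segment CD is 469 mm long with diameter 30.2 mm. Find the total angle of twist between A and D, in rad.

0.00515 rad

J_AB = π(0.0499)⁴/32 = 6.09×10^-7 m⁴; J_BC = π(0.0169)⁴/32 = 8.01×10^-9 m⁴; J_CD = π(0.0302)⁴/32 = 8.17×10^-8 m⁴.
θ = (T/G)·Σ L_i/J_i = (24.30/77.9×10⁹)·(0.864/6.09×10^-7 + 0.0749/8.01×10^-9 + 0.469/8.17×10^-8) = 5.152×10^-3 rad.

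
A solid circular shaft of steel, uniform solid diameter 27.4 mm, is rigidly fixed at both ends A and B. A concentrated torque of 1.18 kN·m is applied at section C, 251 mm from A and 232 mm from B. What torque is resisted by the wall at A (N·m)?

567 N·m

With uniform GJ and both ends fixed, compatibility θ_AC = θ_CB gives T_A·a = T_B·b, together with T_A + T_B = T₀.
T_A = T₀·b/(a+b) = 1180·232/483.0 = 566.8 N·m; T_B = 613.2 N·m.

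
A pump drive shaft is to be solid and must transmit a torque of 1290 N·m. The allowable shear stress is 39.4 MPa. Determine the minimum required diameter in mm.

For a solid shaft τ_max = 16T/(πd³), so d = (16T/(π τ_allow))^(1/3) = (16·1290/(π·3.94×10^7))^(1/3) = 0.05504 m.

55.0 mm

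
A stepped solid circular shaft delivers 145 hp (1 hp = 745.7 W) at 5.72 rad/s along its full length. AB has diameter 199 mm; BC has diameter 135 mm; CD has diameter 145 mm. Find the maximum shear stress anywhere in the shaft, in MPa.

39.1 MPa

ω = 5.72 rad/s, so T = P/ω = 145×745.7 / 5.720 = 18900 N·m.
Under the same torque, τ_max = 16T/(πd³) is largest where d is smallest — segment BC (d = 135 mm).
τ_max = 16·18900/(π·(0.135)³) = 3.913×10^7 Pa.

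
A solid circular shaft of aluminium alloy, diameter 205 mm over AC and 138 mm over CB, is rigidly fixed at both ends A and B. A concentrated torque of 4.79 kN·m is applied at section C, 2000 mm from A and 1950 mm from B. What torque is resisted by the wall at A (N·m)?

Compatibility: T_A·a/J_AC = T_B·b/J_CB with T_A + T_B = T₀.
J_AC = 1.73×10^-4 m⁴, J_CB = 3.56×10^-5 m⁴, so T_A = T₀·(J_AC/a)/((J_AC/a)+(J_CB/b)) = 3957 N·m, T_B = 833.3 N·m.

3960 N·m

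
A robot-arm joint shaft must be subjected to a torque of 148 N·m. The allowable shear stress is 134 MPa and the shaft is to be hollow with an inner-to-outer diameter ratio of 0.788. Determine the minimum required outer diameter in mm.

20.9 mm

For a hollow shaft with d_i/d_o = 0.788: τ_max = 16T/(π d_o³ (1−k⁴)), so d_o = [16T/(π τ_allow (1−k⁴))]^(1/3) = [16·148.0/(π·1.34×10^8·0.6144)]^(1/3) = 0.02092 m.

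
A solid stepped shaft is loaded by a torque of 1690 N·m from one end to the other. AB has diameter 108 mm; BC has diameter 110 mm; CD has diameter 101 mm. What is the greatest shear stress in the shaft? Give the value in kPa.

Under the same torque, τ_max = 16T/(πd³) is largest where d is smallest — segment CD (d = 101 mm).
τ_max = 16·1690/(π·(0.101)³) = 8.354×10^6 Pa.

8350 kPa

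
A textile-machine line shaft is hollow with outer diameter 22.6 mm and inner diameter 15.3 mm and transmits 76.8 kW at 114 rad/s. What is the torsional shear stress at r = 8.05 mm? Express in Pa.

2.68e8 Pa

ω = 114 rad/s, so T = P/ω = 76.8×10³ / 114.0 = 673.7 N·m.
J = π(d_o⁴ − d_i⁴)/32 = π(0.0226⁴ − 0.0153⁴)/32 = 2.023×10^-8 m⁴.
Shear stress varies linearly with radius: τ = T·r/J = 673.7 × 0.00805 / 2.023×10^-8 = 2.681×10^8 Pa.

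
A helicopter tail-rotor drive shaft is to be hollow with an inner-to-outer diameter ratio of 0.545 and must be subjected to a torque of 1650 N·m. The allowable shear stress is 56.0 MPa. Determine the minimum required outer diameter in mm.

For a hollow shaft with d_i/d_o = 0.545: τ_max = 16T/(π d_o³ (1−k⁴)), so d_o = [16T/(π τ_allow (1−k⁴))]^(1/3) = [16·1650/(π·5.60×10^7·0.9118)]^(1/3) = 0.05480 m.

54.8 mm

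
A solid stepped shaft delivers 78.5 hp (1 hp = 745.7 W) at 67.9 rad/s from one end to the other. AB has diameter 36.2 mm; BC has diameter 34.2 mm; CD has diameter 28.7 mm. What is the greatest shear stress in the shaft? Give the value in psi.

ω = 67.9 rad/s, so T = P/ω = 78.5×745.7 / 67.90 = 862.1 N·m.
Under the same torque, τ_max = 16T/(πd³) is largest where d is smallest — segment CD (d = 28.7 mm).
τ_max = 16·862.1/(π·(0.0287)³) = 1.857×10^8 Pa.

26900 psi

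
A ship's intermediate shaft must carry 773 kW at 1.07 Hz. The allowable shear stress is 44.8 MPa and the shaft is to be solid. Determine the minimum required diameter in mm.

236 mm

ω = 2π·1.07 = 6.723 rad/s, so T = P/ω = 773×10³ / 6.723 = 115000 N·m.
For a solid shaft τ_max = 16T/(πd³), so d = (16T/(π τ_allow))^(1/3) = (16·115000/(π·4.48×10^7))^(1/3) = 0.2356 m.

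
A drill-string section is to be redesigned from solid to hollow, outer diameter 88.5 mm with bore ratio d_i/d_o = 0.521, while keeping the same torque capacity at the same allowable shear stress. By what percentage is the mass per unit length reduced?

Equal τ_max and T ⇒ the solid shaft needs d_s³ = d_o³(1−k⁴), so d_s = 88.5·(1−0.521⁴)^(1/3) = 86.27 mm.
Area ratio A_h/A_s = d_o²(1−k²)/d_s² = (1−k²)/(1−k⁴)^(2/3) = 0.7667.
Mass saving = 1 − 0.7667 = 23.3 %.

23.3 %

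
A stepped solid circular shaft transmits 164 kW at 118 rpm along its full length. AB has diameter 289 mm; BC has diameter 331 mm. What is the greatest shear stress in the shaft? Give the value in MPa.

2.80 MPa

ω = 2π·118/60 = 12.36 rad/s, so T = P/ω = 164×10³ / 12.36 = 13270 N·m.
Under the same torque, τ_max = 16T/(πd³) is largest where d is smallest — segment AB (d = 289 mm).
τ_max = 16·13270/(π·(0.289)³) = 2.800×10^6 Pa.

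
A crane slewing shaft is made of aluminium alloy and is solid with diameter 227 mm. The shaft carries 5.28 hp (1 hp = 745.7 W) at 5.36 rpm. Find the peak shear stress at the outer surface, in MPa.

ω = 2π·5.36/60 = 0.5613 rad/s, so T = P/ω = 5.28×745.7 / 0.5613 = 7015 N·m.
J = πd⁴/32 = π(0.227)⁴/32 = 2.607×10^-4 m⁴.
τ_max = T·r/J = 7015 × 0.114 / 2.607×10^-4 = 3.054×10^6 Pa.

3.05 MPa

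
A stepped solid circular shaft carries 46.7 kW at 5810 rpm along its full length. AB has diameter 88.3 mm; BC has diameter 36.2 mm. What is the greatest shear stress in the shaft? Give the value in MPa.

8.24 MPa

ω = 2π·5810/60 = 608.4 rad/s, so T = P/ω = 46.7×10³ / 608.4 = 76.76 N·m.
Under the same torque, τ_max = 16T/(πd³) is largest where d is smallest — segment BC (d = 36.2 mm).
τ_max = 16·76.76/(π·(0.0362)³) = 8.241×10^6 Pa.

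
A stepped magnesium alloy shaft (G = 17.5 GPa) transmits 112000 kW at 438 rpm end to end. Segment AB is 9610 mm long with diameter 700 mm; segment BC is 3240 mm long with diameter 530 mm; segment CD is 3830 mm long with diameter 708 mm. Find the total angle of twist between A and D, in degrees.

ω = 2π·438/60 = 45.87 rad/s, so T = P/ω = 112000×10³ / 45.87 = 2.442e6 N·m.
J_AB = π(0.700)⁴/32 = 0.0236 m⁴; J_BC = π(0.530)⁴/32 = 7.75×10^-3 m⁴; J_CD = π(0.708)⁴/32 = 0.0247 m⁴.
θ = (T/G)·Σ L_i/J_i = (2.442e6/17.5×10⁹)·(9.61/0.0236 + 3.24/7.75×10^-3 + 3.83/0.0247) = 0.1369 rad.

7.84°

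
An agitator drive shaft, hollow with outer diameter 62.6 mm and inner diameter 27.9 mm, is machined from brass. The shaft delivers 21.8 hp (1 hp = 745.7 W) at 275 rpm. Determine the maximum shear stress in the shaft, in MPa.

12.2 MPa

ω = 2π·275/60 = 28.80 rad/s, so T = P/ω = 21.8×745.7 / 28.80 = 564.5 N·m.
J = π(d_o⁴ − d_i⁴)/32 = π(0.0626⁴ − 0.0279⁴)/32 = 1.448×10^-6 m⁴.
τ_max = T·r/J = 564.5 × 0.0313 / 1.448×10^-6 = 1.220×10^7 Pa.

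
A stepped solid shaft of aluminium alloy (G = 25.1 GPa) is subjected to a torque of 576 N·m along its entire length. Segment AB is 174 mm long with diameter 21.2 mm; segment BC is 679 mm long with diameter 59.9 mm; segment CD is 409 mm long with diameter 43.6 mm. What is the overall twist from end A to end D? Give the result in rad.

0.240 rad

J_AB = π(0.0212)⁴/32 = 1.98×10^-8 m⁴; J_BC = π(0.0599)⁴/32 = 1.26×10^-6 m⁴; J_CD = π(0.0436)⁴/32 = 3.55×10^-7 m⁴.
θ = (T/G)·Σ L_i/J_i = (576.0/25.1×10⁹)·(0.174/1.98×10^-8 + 0.679/1.26×10^-6 + 0.409/3.55×10^-7) = 0.2401 rad.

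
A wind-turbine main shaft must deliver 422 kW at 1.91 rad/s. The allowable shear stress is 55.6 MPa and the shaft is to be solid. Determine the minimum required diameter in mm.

ω = 1.91 rad/s, so T = P/ω = 422×10³ / 1.910 = 220900 N·m.
For a solid shaft τ_max = 16T/(πd³), so d = (16T/(π τ_allow))^(1/3) = (16·220900/(π·5.56×10^7))^(1/3) = 0.2725 m.

273 mm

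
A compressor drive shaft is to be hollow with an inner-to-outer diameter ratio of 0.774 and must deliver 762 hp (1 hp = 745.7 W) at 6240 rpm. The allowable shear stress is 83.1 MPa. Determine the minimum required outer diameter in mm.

ω = 2π·6240/60 = 653.5 rad/s, so T = P/ω = 762×745.7 / 653.5 = 869.6 N·m.
For a hollow shaft with d_i/d_o = 0.774: τ_max = 16T/(π d_o³ (1−k⁴)), so d_o = [16T/(π τ_allow (1−k⁴))]^(1/3) = [16·869.6/(π·8.31×10^7·0.6411)]^(1/3) = 0.04364 m.

43.6 mm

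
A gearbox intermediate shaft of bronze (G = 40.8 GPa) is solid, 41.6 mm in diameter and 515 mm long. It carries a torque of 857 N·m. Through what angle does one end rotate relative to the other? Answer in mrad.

J = πd⁴/32 = π(0.0416)⁴/32 = 2.940×10^-7 m⁴.
θ = T·L/(G·J) = 857.0 × 0.515 / (40.8×10⁹ × 2.940×10^-7) = 0.03679 rad.

36.8 mrad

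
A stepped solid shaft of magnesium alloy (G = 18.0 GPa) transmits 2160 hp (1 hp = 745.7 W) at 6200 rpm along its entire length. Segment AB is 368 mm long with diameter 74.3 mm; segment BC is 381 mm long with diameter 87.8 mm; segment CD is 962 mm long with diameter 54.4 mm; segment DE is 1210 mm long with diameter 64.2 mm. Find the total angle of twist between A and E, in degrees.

ω = 2π·6200/60 = 649.3 rad/s, so T = P/ω = 2160×745.7 / 649.3 = 2481 N·m.
J_AB = π(0.0743)⁴/32 = 2.99×10^-6 m⁴; J_BC = π(0.0878)⁴/32 = 5.83×10^-6 m⁴; J_CD = π(0.0544)⁴/32 = 8.60×10^-7 m⁴; J_DE = π(0.0642)⁴/32 = 1.67×10^-6 m⁴.
θ = (T/G)·Σ L_i/J_i = (2481/18.0×10⁹)·(0.368/2.99×10^-6 + 0.381/5.83×10^-6 + 0.962/8.60×10^-7 + 1.21/1.67×10^-6) = 0.2802 rad.

16.1°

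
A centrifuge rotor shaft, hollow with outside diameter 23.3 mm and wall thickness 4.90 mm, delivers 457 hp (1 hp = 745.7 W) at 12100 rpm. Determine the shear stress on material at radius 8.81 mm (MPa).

ω = 2π·12100/60 = 1267 rad/s, so T = P/ω = 457×745.7 / 1267 = 268.9 N·m.
J = π(d_o⁴ − d_i⁴)/32 = π(0.0233⁴ − 0.0135⁴)/32 = 2.567×10^-8 m⁴.
Shear stress varies linearly with radius: τ = T·r/J = 268.9 × 0.00881 / 2.567×10^-8 = 9.229×10^7 Pa.

92.3 MPa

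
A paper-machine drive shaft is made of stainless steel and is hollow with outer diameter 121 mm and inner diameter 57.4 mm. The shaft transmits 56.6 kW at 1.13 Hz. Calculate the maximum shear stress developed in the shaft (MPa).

ω = 2π·1.13 = 7.100 rad/s, so T = P/ω = 56.6×10³ / 7.100 = 7972 N·m.
J = π(d_o⁴ − d_i⁴)/32 = π(0.121⁴ − 0.0574⁴)/32 = 1.998×10^-5 m⁴.
τ_max = T·r/J = 7972 × 0.0605 / 1.998×10^-5 = 2.414×10^7 Pa.

24.1 MPa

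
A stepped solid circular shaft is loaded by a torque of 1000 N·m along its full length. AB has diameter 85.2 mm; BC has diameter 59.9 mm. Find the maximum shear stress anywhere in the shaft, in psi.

3440 psi

Under the same torque, τ_max = 16T/(πd³) is largest where d is smallest — segment BC (d = 59.9 mm).
τ_max = 16·1000/(π·(0.0599)³) = 2.370×10^7 Pa.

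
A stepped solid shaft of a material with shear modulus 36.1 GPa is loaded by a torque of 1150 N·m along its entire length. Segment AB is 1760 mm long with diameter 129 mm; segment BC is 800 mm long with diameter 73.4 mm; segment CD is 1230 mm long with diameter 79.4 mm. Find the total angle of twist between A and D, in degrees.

1.21°

J_AB = π(0.129)⁴/32 = 2.72×10^-5 m⁴; J_BC = π(0.0734)⁴/32 = 2.85×10^-6 m⁴; J_CD = π(0.0794)⁴/32 = 3.90×10^-6 m⁴.
θ = (T/G)·Σ L_i/J_i = (1150/36.1×10⁹)·(1.76/2.72×10^-5 + 0.800/2.85×10^-6 + 1.23/3.90×10^-6) = 0.02105 rad.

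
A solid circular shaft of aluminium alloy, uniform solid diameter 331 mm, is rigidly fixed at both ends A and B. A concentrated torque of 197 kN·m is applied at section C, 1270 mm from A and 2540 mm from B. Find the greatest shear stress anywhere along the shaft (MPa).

With uniform GJ and both ends fixed, compatibility θ_AC = θ_CB gives T_A·a = T_B·b, together with T_A + T_B = T₀.
T_A = T₀·b/(a+b) = 197000·2540/3810 = 131300 N·m; T_B = 65670 N·m.
τ in each portion: τ_AC = 1.84×10^7 Pa, τ_CB = 9.22×10^6 Pa; maximum is in AC.
τ_max = T_AC·r/J = 131300·0.166/1.18×10^-3 = 1.844×10^7 Pa.

18.4 MPa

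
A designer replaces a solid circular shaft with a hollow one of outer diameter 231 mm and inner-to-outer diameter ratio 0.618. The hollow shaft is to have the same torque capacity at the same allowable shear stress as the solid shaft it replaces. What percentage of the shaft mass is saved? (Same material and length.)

Equal τ_max and T ⇒ the solid shaft needs d_s³ = d_o³(1−k⁴), so d_s = 231·(1−0.618⁴)^(1/3) = 219.2 mm.
Area ratio A_h/A_s = d_o²(1−k²)/d_s² = (1−k²)/(1−k⁴)^(2/3) = 0.6866.
Mass saving = 1 − 0.6866 = 31.3 %.

31.3 %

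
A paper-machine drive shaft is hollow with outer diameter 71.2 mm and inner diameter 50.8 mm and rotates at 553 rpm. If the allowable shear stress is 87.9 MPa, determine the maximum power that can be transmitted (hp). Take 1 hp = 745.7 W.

J = π(d_o⁴ − d_i⁴)/32 = π(0.0712⁴ − 0.0508⁴)/32 = 1.869×10^-6 m⁴.
T_max = τ_allow·J/r = 8.79×10^7 × 1.869×10^-6 / 0.0356 = 4615 N·m.
ω = 2π·553/60 = 57.91 rad/s, so P_max = T_max·ω = 2.673×10^5 W.

358 hp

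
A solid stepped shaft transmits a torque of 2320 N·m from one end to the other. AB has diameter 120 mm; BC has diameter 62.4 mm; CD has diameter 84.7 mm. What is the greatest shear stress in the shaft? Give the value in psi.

7050 psi

Under the same torque, τ_max = 16T/(πd³) is largest where d is smallest — segment BC (d = 62.4 mm).
τ_max = 16·2320/(π·(0.0624)³) = 4.863×10^7 Pa.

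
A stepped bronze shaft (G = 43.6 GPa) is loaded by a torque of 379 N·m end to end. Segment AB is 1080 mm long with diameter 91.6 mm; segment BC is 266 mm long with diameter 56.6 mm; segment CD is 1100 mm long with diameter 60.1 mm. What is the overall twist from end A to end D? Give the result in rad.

J_AB = π(0.0916)⁴/32 = 6.91×10^-6 m⁴; J_BC = π(0.0566)⁴/32 = 1.01×10^-6 m⁴; J_CD = π(0.0601)⁴/32 = 1.28×10^-6 m⁴.
θ = (T/G)·Σ L_i/J_i = (379.0/43.6×10⁹)·(1.08/6.91×10^-6 + 0.266/1.01×10^-6 + 1.10/1.28×10^-6) = 0.01112 rad.

0.0111 rad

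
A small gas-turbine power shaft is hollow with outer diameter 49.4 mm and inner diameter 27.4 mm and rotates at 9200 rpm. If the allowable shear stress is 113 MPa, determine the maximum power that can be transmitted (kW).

2330 kW

J = π(d_o⁴ − d_i⁴)/32 = π(0.0494⁴ − 0.0274⁴)/32 = 5.293×10^-7 m⁴.
T_max = τ_allow·J/r = 1.13×10^8 × 5.293×10^-7 / 0.0247 = 2422 N·m.
ω = 2π·9200/60 = 963.4 rad/s, so P_max = T_max·ω = 2.333×10^6 W.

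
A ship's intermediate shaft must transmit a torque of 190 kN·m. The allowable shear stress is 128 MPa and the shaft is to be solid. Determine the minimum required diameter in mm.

For a solid shaft τ_max = 16T/(πd³), so d = (16T/(π τ_allow))^(1/3) = (16·190000/(π·1.28×10^8))^(1/3) = 0.1963 m.

196 mm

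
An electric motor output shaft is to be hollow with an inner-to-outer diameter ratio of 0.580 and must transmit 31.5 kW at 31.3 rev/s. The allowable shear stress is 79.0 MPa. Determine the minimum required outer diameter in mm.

ω = 2π·31.3 = 196.7 rad/s, so T = P/ω = 31.5×10³ / 196.7 = 160.2 N·m.
For a hollow shaft with d_i/d_o = 0.580: τ_max = 16T/(π d_o³ (1−k⁴)), so d_o = [16T/(π τ_allow (1−k⁴))]^(1/3) = [16·160.2/(π·7.90×10^7·0.8868)]^(1/3) = 0.02267 m.

22.7 mm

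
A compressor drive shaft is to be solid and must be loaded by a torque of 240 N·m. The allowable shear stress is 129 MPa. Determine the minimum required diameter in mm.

21.2 mm

For a solid shaft τ_max = 16T/(πd³), so d = (16T/(π τ_allow))^(1/3) = (16·240.0/(π·1.29×10^8))^(1/3) = 0.02116 m.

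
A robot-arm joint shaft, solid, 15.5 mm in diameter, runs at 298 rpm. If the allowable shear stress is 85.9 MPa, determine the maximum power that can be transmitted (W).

1960 W

J = πd⁴/32 = π(0.0155)⁴/32 = 5.667×10^-9 m⁴.
T_max = τ_allow·J/r = 8.59×10^7 × 5.667×10^-9 / 0.00775 = 62.81 N·m.
ω = 2π·298/60 = 31.21 rad/s, so P_max = T_max·ω = 1960 W.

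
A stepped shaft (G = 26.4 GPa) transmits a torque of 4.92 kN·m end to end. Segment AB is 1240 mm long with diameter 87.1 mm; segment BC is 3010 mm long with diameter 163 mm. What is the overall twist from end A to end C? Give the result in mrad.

49.0 mrad

J_AB = π(0.0871)⁴/32 = 5.65×10^-6 m⁴; J_BC = π(0.163)⁴/32 = 6.93×10^-5 m⁴.
θ = (T/G)·Σ L_i/J_i = (4920/26.4×10⁹)·(1.24/5.65×10^-6 + 3.01/6.93×10^-5) = 0.04899 rad.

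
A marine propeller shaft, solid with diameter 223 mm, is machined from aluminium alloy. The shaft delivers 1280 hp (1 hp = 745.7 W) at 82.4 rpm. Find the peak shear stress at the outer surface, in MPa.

50.8 MPa

ω = 2π·82.4/60 = 8.629 rad/s, so T = P/ω = 1280×745.7 / 8.629 = 110600 N·m.
J = πd⁴/32 = π(0.223)⁴/32 = 2.428×10^-4 m⁴.
τ_max = T·r/J = 110600 × 0.112 / 2.428×10^-4 = 5.080×10^7 Pa.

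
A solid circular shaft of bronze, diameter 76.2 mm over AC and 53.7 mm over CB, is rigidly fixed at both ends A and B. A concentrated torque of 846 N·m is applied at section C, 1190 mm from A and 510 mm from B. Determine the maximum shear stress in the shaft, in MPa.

Compatibility: T_A·a/J_AC = T_B·b/J_CB with T_A + T_B = T₀.
J_AC = 3.31×10^-6 m⁴, J_CB = 8.16×10^-7 m⁴, so T_A = T₀·(J_AC/a)/((J_AC/a)+(J_CB/b)) = 537.0 N·m, T_B = 309.0 N·m.
τ in each portion: τ_AC = 6.18×10^6 Pa, τ_CB = 1.02×10^7 Pa; maximum is in CB.
τ_max = T_CB·r/J = 309.0·0.0269/8.16×10^-7 = 1.016×10^7 Pa.

10.2 MPa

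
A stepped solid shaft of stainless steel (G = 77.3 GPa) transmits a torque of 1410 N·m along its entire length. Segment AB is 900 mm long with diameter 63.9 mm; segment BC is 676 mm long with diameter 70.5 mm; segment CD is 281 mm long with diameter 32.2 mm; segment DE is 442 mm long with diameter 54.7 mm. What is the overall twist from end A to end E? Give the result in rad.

J_AB = π(0.0639)⁴/32 = 1.64×10^-6 m⁴; J_BC = π(0.0705)⁴/32 = 2.43×10^-6 m⁴; J_CD = π(0.0322)⁴/32 = 1.06×10^-7 m⁴; J_DE = π(0.0547)⁴/32 = 8.79×10^-7 m⁴.
θ = (T/G)·Σ L_i/J_i = (1410/77.3×10⁹)·(0.900/1.64×10^-6 + 0.676/2.43×10^-6 + 0.281/1.06×10^-7 + 0.442/8.79×10^-7) = 0.07285 rad.

0.0729 rad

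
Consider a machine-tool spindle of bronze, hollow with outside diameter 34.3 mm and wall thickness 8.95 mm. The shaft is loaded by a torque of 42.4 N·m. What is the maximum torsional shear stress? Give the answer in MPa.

J = π(d_o⁴ − d_i⁴)/32 = π(0.0343⁴ − 0.0164⁴)/32 = 1.288×10^-7 m⁴.
τ_max = T·r/J = 42.40 × 0.0171 / 1.288×10^-7 = 5.646×10^6 Pa.

5.65 MPa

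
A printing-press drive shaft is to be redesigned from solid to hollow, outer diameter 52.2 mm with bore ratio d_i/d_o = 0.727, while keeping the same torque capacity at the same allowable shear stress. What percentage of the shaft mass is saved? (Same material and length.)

Equal τ_max and T ⇒ the solid shaft needs d_s³ = d_o³(1−k⁴), so d_s = 52.2·(1−0.727⁴)^(1/3) = 46.80 mm.
Area ratio A_h/A_s = d_o²(1−k²)/d_s² = (1−k²)/(1−k⁴)^(2/3) = 0.5865.
Mass saving = 1 − 0.5865 = 41.3 %.

41.3 %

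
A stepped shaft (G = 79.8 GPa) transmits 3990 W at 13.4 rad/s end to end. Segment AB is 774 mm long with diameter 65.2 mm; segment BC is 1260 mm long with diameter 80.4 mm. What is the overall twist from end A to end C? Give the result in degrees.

0.159°

ω = 13.4 rad/s, so T = P/ω = 3990 / 13.40 = 297.8 N·m.
J_AB = π(0.0652)⁴/32 = 1.77×10^-6 m⁴; J_BC = π(0.0804)⁴/32 = 4.10×10^-6 m⁴.
θ = (T/G)·Σ L_i/J_i = (297.8/79.8×10⁹)·(0.774/1.77×10^-6 + 1.26/4.10×10^-6) = 2.774×10^-3 rad.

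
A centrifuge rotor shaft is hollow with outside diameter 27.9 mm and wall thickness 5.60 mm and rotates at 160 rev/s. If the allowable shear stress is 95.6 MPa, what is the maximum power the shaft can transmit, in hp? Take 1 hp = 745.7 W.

J = π(d_o⁴ − d_i⁴)/32 = π(0.0279⁴ − 0.0167⁴)/32 = 5.185×10^-8 m⁴.
T_max = τ_allow·J/r = 9.56×10^7 × 5.185×10^-8 / 0.0139 = 355.3 N·m.
ω = 2π·160 = 1005 rad/s, so P_max = T_max·ω = 3.572×10^5 W.

479 hp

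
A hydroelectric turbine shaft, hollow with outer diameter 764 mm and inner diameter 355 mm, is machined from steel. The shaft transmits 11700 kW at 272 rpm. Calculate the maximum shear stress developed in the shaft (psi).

714 psi

ω = 2π·272/60 = 28.48 rad/s, so T = P/ω = 11700×10³ / 28.48 = 410800 N·m.
J = π(d_o⁴ − d_i⁴)/32 = π(0.764⁴ − 0.355⁴)/32 = 0.03189 m⁴.
τ_max = T·r/J = 410800 × 0.382 / 0.03189 = 4.921×10^6 Pa.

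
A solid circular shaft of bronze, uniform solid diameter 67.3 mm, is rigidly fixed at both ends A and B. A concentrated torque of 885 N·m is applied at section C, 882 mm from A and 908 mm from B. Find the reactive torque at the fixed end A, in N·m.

With uniform GJ and both ends fixed, compatibility θ_AC = θ_CB gives T_A·a = T_B·b, together with T_A + T_B = T₀.
T_A = T₀·b/(a+b) = 885.0·908/1790 = 448.9 N·m; T_B = 436.1 N·m.

449 N·m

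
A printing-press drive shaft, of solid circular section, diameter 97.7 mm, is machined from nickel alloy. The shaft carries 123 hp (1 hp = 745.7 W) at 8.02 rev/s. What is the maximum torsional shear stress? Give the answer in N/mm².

ω = 2π·8.02 = 50.39 rad/s, so T = P/ω = 123×745.7 / 50.39 = 1820 N·m.
J = πd⁴/32 = π(0.0977)⁴/32 = 8.945×10^-6 m⁴.
τ_max = T·r/J = 1820 × 0.0489 / 8.945×10^-6 = 9.940×10^6 Pa.

9.94 N/mm²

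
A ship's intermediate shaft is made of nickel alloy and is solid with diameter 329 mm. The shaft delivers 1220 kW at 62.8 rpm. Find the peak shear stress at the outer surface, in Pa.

ω = 2π·62.8/60 = 6.576 rad/s, so T = P/ω = 1220×10³ / 6.576 = 185500 N·m.
J = πd⁴/32 = π(0.329)⁴/32 = 1.150×10^-3 m⁴.
τ_max = T·r/J = 185500 × 0.165 / 1.150×10^-3 = 2.653×10^7 Pa.

2.65e7 Pa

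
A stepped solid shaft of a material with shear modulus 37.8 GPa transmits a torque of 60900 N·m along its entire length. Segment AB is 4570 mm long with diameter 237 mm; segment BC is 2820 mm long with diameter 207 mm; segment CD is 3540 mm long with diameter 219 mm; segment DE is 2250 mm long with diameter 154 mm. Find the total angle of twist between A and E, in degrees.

8.01°

J_AB = π(0.237)⁴/32 = 3.10×10^-4 m⁴; J_BC = π(0.207)⁴/32 = 1.80×10^-4 m⁴; J_CD = π(0.219)⁴/32 = 2.26×10^-4 m⁴; J_DE = π(0.154)⁴/32 = 5.52×10^-5 m⁴.
θ = (T/G)·Σ L_i/J_i = (60900/37.8×10⁹)·(4.57/3.10×10^-4 + 2.82/1.80×10^-4 + 3.54/2.26×10^-4 + 2.25/5.52×10^-5) = 0.1399 rad.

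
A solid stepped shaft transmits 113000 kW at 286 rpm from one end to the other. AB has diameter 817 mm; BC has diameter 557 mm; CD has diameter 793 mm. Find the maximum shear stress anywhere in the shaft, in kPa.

111000 kPa

ω = 2π·286/60 = 29.95 rad/s, so T = P/ω = 113000×10³ / 29.95 = 3.773e6 N·m.
Under the same torque, τ_max = 16T/(πd³) is largest where d is smallest — segment BC (d = 557 mm).
τ_max = 16·3.773e6/(π·(0.557)³) = 1.112×10^8 Pa.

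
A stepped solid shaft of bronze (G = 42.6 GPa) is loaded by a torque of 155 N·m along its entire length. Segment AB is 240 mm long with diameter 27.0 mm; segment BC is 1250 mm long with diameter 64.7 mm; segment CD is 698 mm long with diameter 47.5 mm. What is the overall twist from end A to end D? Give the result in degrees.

1.40°

J_AB = π(0.0270)⁴/32 = 5.22×10^-8 m⁴; J_BC = π(0.0647)⁴/32 = 1.72×10^-6 m⁴; J_CD = π(0.0475)⁴/32 = 5.00×10^-7 m⁴.
θ = (T/G)·Σ L_i/J_i = (155.0/42.6×10⁹)·(0.240/5.22×10^-8 + 1.25/1.72×10^-6 + 0.698/5.00×10^-7) = 0.02446 rad.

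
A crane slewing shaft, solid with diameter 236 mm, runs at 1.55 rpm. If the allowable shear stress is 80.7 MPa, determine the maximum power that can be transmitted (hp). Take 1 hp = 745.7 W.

J = πd⁴/32 = π(0.236)⁴/32 = 3.045×10^-4 m⁴.
T_max = τ_allow·J/r = 8.07×10^7 × 3.045×10^-4 / 0.118 = 208300 N·m.
ω = 2π·1.55/60 = 0.1623 rad/s, so P_max = T_max·ω = 3.381×10^4 W.

45.3 hp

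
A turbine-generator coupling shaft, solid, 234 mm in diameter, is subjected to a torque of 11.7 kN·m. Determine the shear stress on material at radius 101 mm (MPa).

4.01 MPa

J = πd⁴/32 = π(0.234)⁴/32 = 2.943×10^-4 m⁴.
Shear stress varies linearly with radius: τ = T·r/J = 11700 × 0.101 / 2.943×10^-4 = 4.015×10^6 Pa.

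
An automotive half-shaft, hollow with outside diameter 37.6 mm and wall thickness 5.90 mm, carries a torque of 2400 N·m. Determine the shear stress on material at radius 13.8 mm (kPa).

J = π(d_o⁴ − d_i⁴)/32 = π(0.0376⁴ − 0.0258⁴)/32 = 1.527×10^-7 m⁴.
Shear stress varies linearly with radius: τ = T·r/J = 2400 × 0.0138 / 1.527×10^-7 = 2.169×10^8 Pa.

217000 kPa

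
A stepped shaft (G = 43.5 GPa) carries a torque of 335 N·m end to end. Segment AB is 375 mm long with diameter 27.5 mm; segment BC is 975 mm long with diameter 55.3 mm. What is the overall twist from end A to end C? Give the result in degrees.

J_AB = π(0.0275)⁴/32 = 5.61×10^-8 m⁴; J_BC = π(0.0553)⁴/32 = 9.18×10^-7 m⁴.
θ = (T/G)·Σ L_i/J_i = (335.0/43.5×10⁹)·(0.375/5.61×10^-8 + 0.975/9.18×10^-7) = 0.05961 rad.

3.42°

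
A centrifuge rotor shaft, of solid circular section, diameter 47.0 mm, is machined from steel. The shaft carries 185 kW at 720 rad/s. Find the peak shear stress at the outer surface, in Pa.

ω = 720 rad/s, so T = P/ω = 185×10³ / 720.0 = 256.9 N·m.
J = πd⁴/32 = π(0.0470)⁴/32 = 4.791×10^-7 m⁴.
τ_max = T·r/J = 256.9 × 0.0235 / 4.791×10^-7 = 1.260×10^7 Pa.

1.26e7 Pa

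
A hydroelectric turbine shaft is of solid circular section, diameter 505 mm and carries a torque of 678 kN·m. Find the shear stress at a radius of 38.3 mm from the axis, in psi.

590 psi

J = πd⁴/32 = π(0.505)⁴/32 = 6.385×10^-3 m⁴.
Shear stress varies linearly with radius: τ = T·r/J = 678000 × 0.0383 / 6.385×10^-3 = 4.067×10^6 Pa.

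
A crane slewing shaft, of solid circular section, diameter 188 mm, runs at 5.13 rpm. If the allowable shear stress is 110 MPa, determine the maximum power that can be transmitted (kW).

J = πd⁴/32 = π(0.188)⁴/32 = 1.226×10^-4 m⁴.
T_max = τ_allow·J/r = 1.10×10^8 × 1.226×10^-4 / 0.0940 = 143500 N·m.
ω = 2π·5.13/60 = 0.5372 rad/s, so P_max = T_max·ω = 7.710×10^4 W.

77.1 kW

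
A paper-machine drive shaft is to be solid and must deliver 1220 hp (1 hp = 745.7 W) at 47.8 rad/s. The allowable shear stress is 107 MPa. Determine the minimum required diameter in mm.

96.8 mm

ω = 47.8 rad/s, so T = P/ω = 1220×745.7 / 47.80 = 19030 N·m.
For a solid shaft τ_max = 16T/(πd³), so d = (16T/(π τ_allow))^(1/3) = (16·19030/(π·1.07×10^8))^(1/3) = 0.09676 m.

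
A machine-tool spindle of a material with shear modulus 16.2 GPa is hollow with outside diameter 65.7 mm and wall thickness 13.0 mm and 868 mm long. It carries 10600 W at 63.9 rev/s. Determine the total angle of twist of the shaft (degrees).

0.0511°

ω = 2π·63.9 = 401.5 rad/s, so T = P/ω = 10600 / 401.5 = 26.40 N·m.
J = π(d_o⁴ − d_i⁴)/32 = π(0.0657⁴ − 0.0397⁴)/32 = 1.585×10^-6 m⁴.
θ = T·L/(G·J) = 26.40 × 0.868 / (16.2×10⁹ × 1.585×10^-6) = 8.923×10^-4 rad.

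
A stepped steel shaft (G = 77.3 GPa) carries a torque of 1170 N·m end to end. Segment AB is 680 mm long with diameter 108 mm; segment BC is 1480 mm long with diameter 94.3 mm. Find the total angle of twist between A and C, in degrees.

0.209°

J_AB = π(0.108)⁴/32 = 1.34×10^-5 m⁴; J_BC = π(0.0943)⁴/32 = 7.76×10^-6 m⁴.
θ = (T/G)·Σ L_i/J_i = (1170/77.3×10⁹)·(0.680/1.34×10^-5 + 1.48/7.76×10^-6) = 3.656×10^-3 rad.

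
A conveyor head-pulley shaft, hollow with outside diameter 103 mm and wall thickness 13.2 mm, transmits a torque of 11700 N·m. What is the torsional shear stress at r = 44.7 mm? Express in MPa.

68.2 MPa

J = π(d_o⁴ − d_i⁴)/32 = π(0.103⁴ − 0.0766⁴)/32 = 7.670×10^-6 m⁴.
Shear stress varies linearly with radius: τ = T·r/J = 11700 × 0.0447 / 7.670×10^-6 = 6.819×10^7 Pa.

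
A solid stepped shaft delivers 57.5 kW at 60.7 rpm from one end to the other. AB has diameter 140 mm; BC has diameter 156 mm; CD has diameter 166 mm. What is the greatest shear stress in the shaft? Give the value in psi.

2440 psi

ω = 2π·60.7/60 = 6.356 rad/s, so T = P/ω = 57.5×10³ / 6.356 = 9046 N·m.
Under the same torque, τ_max = 16T/(πd³) is largest where d is smallest — segment AB (d = 140 mm).
τ_max = 16·9046/(π·(0.140)³) = 1.679×10^7 Pa.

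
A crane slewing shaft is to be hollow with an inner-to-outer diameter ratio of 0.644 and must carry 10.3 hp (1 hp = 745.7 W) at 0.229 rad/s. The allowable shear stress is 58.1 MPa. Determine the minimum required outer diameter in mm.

153 mm

ω = 0.229 rad/s, so T = P/ω = 10.3×745.7 / 0.2290 = 33540 N·m.
For a hollow shaft with d_i/d_o = 0.644: τ_max = 16T/(π d_o³ (1−k⁴)), so d_o = [16T/(π τ_allow (1−k⁴))]^(1/3) = [16·33540/(π·5.81×10^7·0.8280)]^(1/3) = 0.1526 m.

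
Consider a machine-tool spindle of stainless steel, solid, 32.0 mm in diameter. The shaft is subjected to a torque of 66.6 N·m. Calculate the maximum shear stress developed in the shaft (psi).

1500 psi

J = πd⁴/32 = π(0.0320)⁴/32 = 1.029×10^-7 m⁴.
τ_max = T·r/J = 66.60 × 0.0160 / 1.029×10^-7 = 1.035×10^7 Pa.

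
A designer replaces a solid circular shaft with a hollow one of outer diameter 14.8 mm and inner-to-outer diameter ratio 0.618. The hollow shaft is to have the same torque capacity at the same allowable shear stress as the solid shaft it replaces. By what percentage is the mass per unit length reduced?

Equal τ_max and T ⇒ the solid shaft needs d_s³ = d_o³(1−k⁴), so d_s = 14.8·(1−0.618⁴)^(1/3) = 14.04 mm.
Area ratio A_h/A_s = d_o²(1−k²)/d_s² = (1−k²)/(1−k⁴)^(2/3) = 0.6866.
Mass saving = 1 − 0.6866 = 31.3 %.

31.3 %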